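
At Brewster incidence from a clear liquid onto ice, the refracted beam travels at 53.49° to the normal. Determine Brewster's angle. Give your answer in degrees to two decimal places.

θ_B ≈ 36.51°

Brewster's condition makes the reflected and refracted beams perpendicular: θ_B + θ_t = 90°.
θ_B = 90° − 53.49° = 36.51°.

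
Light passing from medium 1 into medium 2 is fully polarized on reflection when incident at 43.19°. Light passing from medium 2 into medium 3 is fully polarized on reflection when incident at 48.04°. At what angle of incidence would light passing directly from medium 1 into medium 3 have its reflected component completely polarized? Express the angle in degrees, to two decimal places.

tan θ_B(1→2) = n₂/n₁ = tan 43.19° = 0.9387.
tan θ_B(2→3) = n₃/n₂ = tan 48.04° = 1.1122.
Multiplying, n₃/n₁ = 0.9387 × 1.1122 = 1.0440, and θ_B(1→3) = arctan 1.0440 = 46.23°.

θ_B ≈ 46.23°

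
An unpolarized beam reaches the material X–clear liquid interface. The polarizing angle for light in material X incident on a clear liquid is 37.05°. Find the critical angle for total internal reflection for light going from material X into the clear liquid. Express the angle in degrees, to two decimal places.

θ_c ≈ 49.02°

From Brewster, n₂/n₁ = tan θ_B = tan 37.05° = 0.7549.
Then sin θ_c = n₂/n₁ = 0.7549, so θ_c = arcsin 0.7549 = 49.02°.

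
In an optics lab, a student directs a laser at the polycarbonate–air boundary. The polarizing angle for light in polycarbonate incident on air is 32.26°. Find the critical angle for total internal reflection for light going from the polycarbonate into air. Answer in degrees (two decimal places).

θ_c ≈ 39.14°

From Brewster, n₂/n₁ = tan θ_B = tan 32.26° = 0.6312.
Then sin θ_c = n₂/n₁ = 0.6312, so θ_c = arcsin 0.6312 = 39.14°.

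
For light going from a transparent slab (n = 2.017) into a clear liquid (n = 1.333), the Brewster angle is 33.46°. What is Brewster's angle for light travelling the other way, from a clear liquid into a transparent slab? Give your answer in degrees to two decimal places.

Reversing the direction swaps n₁ and n₂, so tan θ_B' = 1/tan θ_B and θ_B' = 90° − θ_B.
Hence θ_B' = 90° − 33.46° = 56.54°.

θ_B' ≈ 56.54°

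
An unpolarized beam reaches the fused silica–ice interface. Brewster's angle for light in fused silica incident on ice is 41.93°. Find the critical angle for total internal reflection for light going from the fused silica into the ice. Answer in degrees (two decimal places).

θ_c ≈ 63.92°

From Brewster, n₂/n₁ = tan θ_B = tan 41.93° = 0.8982.
Then sin θ_c = n₂/n₁ = 0.8982, so θ_c = arcsin 0.8982 = 63.92°.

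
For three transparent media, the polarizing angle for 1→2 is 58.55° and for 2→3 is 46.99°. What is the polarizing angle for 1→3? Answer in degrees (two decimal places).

θ_B ≈ 60.29°

Each Brewster angle gives a ratio: n₂/n₁ = tan 58.55° = 1.6351, n₃/n₂ = tan 46.99° = 1.0720.
So n₃/n₁ = (n₂/n₁)(n₃/n₂) = 1.6351 × 1.0720 = 1.7528.
θ_B(1→3) = arctan(1.7528) = 60.29°.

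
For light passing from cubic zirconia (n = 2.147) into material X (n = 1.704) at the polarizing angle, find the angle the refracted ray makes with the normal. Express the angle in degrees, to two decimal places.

θ_t ≈ 51.56°

θ_B = arctan(n₂/n₁) = arctan(1.704/2.147) = 38.44°.
Since θ_B + θ_t = 90° at Brewster incidence, θ_t = 90° − 38.44° = 51.56°.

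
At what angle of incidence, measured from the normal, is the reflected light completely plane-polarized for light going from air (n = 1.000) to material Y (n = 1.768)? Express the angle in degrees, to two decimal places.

θ_B ≈ 60.51°

The reflected p-component vanishes when tan θ_B = n₂/n₁.
Brewster's condition: tan θ_B = n₂/n₁ = 1.768/1.000 = 1.7680.
θ_B = arctan(1.7680) = 60.51°.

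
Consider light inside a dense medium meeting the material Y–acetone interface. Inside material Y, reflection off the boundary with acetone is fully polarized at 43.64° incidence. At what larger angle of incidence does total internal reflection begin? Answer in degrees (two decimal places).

θ_c ≈ 72.48°

n₂/n₁ = tan 43.64° = 0.9536; the critical angle satisfies sin θ_c = n₂/n₁.
θ_c = arcsin(0.9536) = 72.48°.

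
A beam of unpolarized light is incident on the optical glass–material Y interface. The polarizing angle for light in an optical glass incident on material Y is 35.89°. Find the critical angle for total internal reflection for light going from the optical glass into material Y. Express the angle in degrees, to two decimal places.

θ_c ≈ 46.35°

tan θ_B = n₂/n₁ = tan 35.89° = 0.7236.
Total internal reflection: sin θ_c = n₂/n₁ = 0.7236.
θ_c = arcsin(0.7236) = 46.35°.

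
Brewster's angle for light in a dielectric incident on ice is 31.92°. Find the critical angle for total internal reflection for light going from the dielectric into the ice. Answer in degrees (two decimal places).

From Brewster, n₂/n₁ = tan θ_B = tan 31.92° = 0.6229.
Then sin θ_c = n₂/n₁ = 0.6229, so θ_c = arcsin 0.6229 = 38.53°.

θ_c ≈ 38.53°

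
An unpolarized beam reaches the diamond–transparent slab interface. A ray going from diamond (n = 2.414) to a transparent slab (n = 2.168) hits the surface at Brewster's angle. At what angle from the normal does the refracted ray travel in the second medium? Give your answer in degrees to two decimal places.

First find Brewster's angle: tan θ_B = 2.168/2.414 = 0.8981, giving θ_B = 41.93°.
Since θ_B + θ_t = 90° at Brewster incidence, θ_t = 90° − 41.93° = 48.07°.

θ_t ≈ 48.07°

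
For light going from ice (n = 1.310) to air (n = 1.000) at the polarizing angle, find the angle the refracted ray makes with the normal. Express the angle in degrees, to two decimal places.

θ_t ≈ 52.64°

First find Brewster's angle: tan θ_B = 1.000/1.310 = 0.7634, giving θ_B = 37.36°.
At Brewster's angle the reflected and refracted rays are perpendicular, so θ_t = 90° − θ_B = 90° − 37.36° = 52.64°.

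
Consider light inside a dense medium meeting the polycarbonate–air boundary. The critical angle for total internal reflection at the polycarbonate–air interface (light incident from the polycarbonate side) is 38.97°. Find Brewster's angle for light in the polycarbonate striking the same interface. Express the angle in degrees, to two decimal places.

θ_B ≈ 32.17°

sin θ_c = n₂/n₁, so n₂/n₁ = sin 38.97° = 0.6289.
Brewster: tan θ_B = n₂/n₁ = 0.6289.
θ_B = arctan(0.6289) = 32.17°.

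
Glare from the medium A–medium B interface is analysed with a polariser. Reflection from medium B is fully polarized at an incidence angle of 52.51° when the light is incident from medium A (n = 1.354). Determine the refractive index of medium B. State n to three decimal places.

n ≈ 1.765

Brewster's law: tan θ_B = n₂/n₁ (light incident in medium A, refracted into medium B).
n₂ = n₁ tan θ_B = 1.354 × tan 52.51° = 1.765.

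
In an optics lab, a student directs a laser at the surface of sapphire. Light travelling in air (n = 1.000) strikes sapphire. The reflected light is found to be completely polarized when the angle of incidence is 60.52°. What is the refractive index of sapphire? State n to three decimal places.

Full polarization of the reflected beam means tan θ_B = n₂/n₁, where n₁ is the incident medium (air).
n₂ = n₁ tan θ_B = 1.000 × tan 60.52° = 1.769.

n ≈ 1.769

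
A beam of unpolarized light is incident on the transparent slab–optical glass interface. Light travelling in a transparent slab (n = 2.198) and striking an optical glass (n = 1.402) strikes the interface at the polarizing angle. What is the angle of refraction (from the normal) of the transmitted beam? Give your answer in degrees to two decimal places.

tan θ_B = n₂/n₁ = 1.402/2.198 = 0.6379, so θ_B = 32.53°.
Since θ_B + θ_t = 90° at Brewster incidence, θ_t = 90° − 32.53° = 57.47°.

θ_t ≈ 57.47°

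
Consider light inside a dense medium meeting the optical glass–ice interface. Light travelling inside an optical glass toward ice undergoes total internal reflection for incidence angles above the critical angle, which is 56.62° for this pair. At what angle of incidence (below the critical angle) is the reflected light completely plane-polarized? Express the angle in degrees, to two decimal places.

θ_B ≈ 39.86°

At the critical angle sin θ_c = n₂/n₁, giving n₂/n₁ = sin 56.62° = 0.8350.
Then tan θ_B = n₂/n₁ = 0.8350, so θ_B = arctan 0.8350 = 39.86°.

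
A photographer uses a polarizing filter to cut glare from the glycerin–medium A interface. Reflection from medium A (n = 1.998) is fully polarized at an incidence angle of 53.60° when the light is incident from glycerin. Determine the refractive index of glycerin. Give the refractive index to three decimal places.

Full polarization of the reflected beam means tan θ_B = n₂/n₁, where n₁ is the incident medium (glycerin).
n₁ = n₂ / tan θ_B = 1.998 / tan 53.60° = 1.473.

n ≈ 1.473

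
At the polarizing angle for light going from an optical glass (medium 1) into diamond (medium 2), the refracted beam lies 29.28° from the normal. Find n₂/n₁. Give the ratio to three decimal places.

n₂/n₁ ≈ 1.783

At Brewster incidence θ_B = 90° − θ_t = 90° − 29.28° = 60.72°.
Then n₂/n₁ = tan θ_B = tan 60.72° = 1.783.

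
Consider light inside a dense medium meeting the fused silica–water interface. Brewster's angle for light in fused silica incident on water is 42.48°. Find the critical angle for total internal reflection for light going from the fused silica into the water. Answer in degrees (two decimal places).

From Brewster, n₂/n₁ = tan θ_B = tan 42.48° = 0.9157.
Then sin θ_c = n₂/n₁ = 0.9157, so θ_c = arcsin 0.9157 = 66.30°.

θ_c ≈ 66.30°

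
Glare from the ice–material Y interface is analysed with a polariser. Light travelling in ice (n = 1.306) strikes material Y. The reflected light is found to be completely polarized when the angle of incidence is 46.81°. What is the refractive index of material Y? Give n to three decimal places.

Brewster's law: tan θ_B = n₂/n₁ (light incident in ice, refracted into material Y).
n₂ = n₁ tan θ_B = 1.306 × tan 46.81° = 1.391.

n ≈ 1.391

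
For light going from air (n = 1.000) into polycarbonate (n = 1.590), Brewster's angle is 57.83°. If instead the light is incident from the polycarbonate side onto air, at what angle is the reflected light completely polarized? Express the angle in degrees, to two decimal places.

θ_B' ≈ 32.17°

tan θ_B' = n₁/n₂ = 1/tan θ_B, so θ_B' = 90° − θ_B.
θ_B' = 90° − 57.83° = 32.17°.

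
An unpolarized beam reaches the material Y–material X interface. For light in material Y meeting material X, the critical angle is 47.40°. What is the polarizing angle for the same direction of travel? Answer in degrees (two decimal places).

θ_B ≈ 36.36°

sin θ_c = n₂/n₁, so n₂/n₁ = sin 47.40° = 0.7361.
Brewster: tan θ_B = n₂/n₁ = 0.7361.
θ_B = arctan(0.7361) = 36.36°.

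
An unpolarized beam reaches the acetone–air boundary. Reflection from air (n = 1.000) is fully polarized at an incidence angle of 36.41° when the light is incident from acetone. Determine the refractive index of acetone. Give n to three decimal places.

Brewster's law: tan θ_B = n₂/n₁ (light incident in acetone, refracted into air).
n₁ = n₂ / tan θ_B = 1.000 / tan 36.41° = 1.356.

n ≈ 1.356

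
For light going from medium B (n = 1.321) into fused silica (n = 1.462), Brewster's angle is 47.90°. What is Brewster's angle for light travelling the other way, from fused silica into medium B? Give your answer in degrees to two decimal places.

θ_B' ≈ 42.10°

The two Brewster angles are complementary: θ_B' = 90° − θ_B = 90° − 47.90° = 42.10°.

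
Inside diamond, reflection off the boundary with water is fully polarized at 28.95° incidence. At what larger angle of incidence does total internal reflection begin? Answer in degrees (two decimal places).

θ_c ≈ 33.58°

From Brewster, n₂/n₁ = tan θ_B = tan 28.95° = 0.5532.
Then sin θ_c = n₂/n₁ = 0.5532, so θ_c = arcsin 0.5532 = 33.58°.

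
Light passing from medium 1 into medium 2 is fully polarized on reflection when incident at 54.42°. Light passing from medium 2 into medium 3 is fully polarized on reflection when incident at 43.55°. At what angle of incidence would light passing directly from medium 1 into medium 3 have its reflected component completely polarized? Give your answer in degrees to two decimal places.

tan θ_B(1→2) = n₂/n₁ = tan 54.42° = 1.3978.
tan θ_B(2→3) = n₃/n₂ = tan 43.55° = 0.9506.
So n₃/n₁ = (n₂/n₁)(n₃/n₂) = 1.3978 × 0.9506 = 1.3288.
θ_B(1→3) = arctan(1.3288) = 53.04°.

θ_B ≈ 53.04°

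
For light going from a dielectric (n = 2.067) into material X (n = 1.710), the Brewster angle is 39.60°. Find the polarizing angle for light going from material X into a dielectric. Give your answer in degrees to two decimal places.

tan θ_B' = n₁/n₂ = 1/tan θ_B, so θ_B' = 90° − θ_B.
θ_B' = 90° − 39.60° = 50.40°.

θ_B' ≈ 50.40°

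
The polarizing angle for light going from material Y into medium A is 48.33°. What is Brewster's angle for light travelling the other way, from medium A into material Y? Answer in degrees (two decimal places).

θ_B' ≈ 41.67°

The two Brewster angles are complementary: θ_B' = 90° − θ_B = 90° − 48.33° = 41.67°.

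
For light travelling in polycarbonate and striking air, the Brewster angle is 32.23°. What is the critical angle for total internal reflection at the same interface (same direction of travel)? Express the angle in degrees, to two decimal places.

θ_c ≈ 39.08°

n₂/n₁ = tan 32.23° = 0.6305; the critical angle satisfies sin θ_c = n₂/n₁.
θ_c = arcsin(0.6305) = 39.08°.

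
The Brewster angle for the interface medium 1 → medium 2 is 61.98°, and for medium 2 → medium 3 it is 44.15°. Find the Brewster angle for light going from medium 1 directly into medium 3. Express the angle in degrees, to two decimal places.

Each Brewster angle gives a ratio: n₂/n₁ = tan 61.98° = 1.8791, n₃/n₂ = tan 44.15° = 0.9708.
So n₃/n₁ = (n₂/n₁)(n₃/n₂) = 1.8791 × 0.9708 = 1.8242.
θ_B(1→3) = arctan(1.8242) = 61.27°.

θ_B ≈ 61.27°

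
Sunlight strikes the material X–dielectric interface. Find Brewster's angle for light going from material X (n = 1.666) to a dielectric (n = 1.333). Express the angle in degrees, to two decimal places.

θ_B ≈ 38.66°

Brewster's condition: tan θ_B = n₂/n₁ = 1.333/1.666 = 0.8001.
So θ_B = arctan 0.8001 = 38.66°.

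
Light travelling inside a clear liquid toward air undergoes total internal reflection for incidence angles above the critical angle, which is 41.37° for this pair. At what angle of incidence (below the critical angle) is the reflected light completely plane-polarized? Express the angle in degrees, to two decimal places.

θ_B ≈ 33.46°

n₂/n₁ = sin θ_c = sin 41.37° = 0.6609.
tan θ_B equals the same ratio, so θ_B = arctan(0.6609) = 33.46°.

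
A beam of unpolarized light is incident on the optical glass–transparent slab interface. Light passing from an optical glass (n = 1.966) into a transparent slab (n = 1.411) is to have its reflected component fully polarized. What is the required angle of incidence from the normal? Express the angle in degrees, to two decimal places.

θ_B ≈ 35.67°

At Brewster's angle the reflected and refracted rays are perpendicular, which with Snell's law gives tan θ_B = n₂/n₁.
Brewster's condition: tan θ_B = n₂/n₁ = 1.411/1.966 = 0.7177.
θ_B = arctan(0.7177) = 35.67°.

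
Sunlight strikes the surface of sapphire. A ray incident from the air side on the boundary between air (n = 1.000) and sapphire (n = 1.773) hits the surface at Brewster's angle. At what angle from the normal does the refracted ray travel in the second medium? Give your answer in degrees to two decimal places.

θ_t ≈ 29.42°

First find Brewster's angle: tan θ_B = 1.773/1.000 = 1.7730, giving θ_B = 60.58°.
At Brewster's angle the reflected and refracted rays are perpendicular, so θ_t = 90° − θ_B = 90° − 60.58° = 29.42°.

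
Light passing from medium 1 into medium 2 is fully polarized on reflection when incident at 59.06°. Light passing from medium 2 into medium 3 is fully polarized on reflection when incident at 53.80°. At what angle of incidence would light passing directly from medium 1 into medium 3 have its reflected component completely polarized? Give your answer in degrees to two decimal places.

θ_B ≈ 66.31°

Each Brewster angle gives a ratio: n₂/n₁ = tan 59.06° = 1.6682, n₃/n₂ = tan 53.80° = 1.3663.
n₃/n₁ = 2.2794. Then tan θ_B(1→3) = n₃/n₁, so θ_B(1→3) = arctan(2.2794) = 66.31°.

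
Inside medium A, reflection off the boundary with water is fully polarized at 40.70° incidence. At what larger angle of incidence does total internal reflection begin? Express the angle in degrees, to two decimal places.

θ_c ≈ 59.33°

n₂/n₁ = tan 40.70° = 0.8601; the critical angle satisfies sin θ_c = n₂/n₁.
θ_c = arcsin(0.8601) = 59.33°.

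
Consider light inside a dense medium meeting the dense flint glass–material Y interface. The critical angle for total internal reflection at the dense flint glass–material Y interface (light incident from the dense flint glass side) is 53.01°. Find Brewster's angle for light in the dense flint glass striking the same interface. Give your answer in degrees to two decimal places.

At the critical angle sin θ_c = n₂/n₁, giving n₂/n₁ = sin 53.01° = 0.7987.
Then tan θ_B = n₂/n₁ = 0.7987, so θ_B = arctan 0.7987 = 38.62°.

θ_B ≈ 38.62°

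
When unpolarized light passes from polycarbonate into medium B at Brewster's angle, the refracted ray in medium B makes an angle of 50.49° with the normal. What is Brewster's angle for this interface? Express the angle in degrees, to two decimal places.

θ_B ≈ 39.51°

At Brewster's angle the reflected and refracted rays are perpendicular, so θ_B + θ_t = 90°.
θ_B = 90° − 50.49° = 39.51°.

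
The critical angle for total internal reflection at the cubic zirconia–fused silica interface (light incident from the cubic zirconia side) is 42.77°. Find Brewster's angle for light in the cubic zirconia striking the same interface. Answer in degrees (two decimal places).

At the critical angle sin θ_c = n₂/n₁, giving n₂/n₁ = sin 42.77° = 0.6791.
Then tan θ_B = n₂/n₁ = 0.6791, so θ_B = arctan 0.6791 = 34.18°.

θ_B ≈ 34.18°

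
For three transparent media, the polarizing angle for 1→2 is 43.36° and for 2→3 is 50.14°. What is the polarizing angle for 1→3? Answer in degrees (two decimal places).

tan θ_B(1→2) = n₂/n₁ = tan 43.36° = 0.9443.
tan θ_B(2→3) = n₃/n₂ = tan 50.14° = 1.1977.
n₃/n₁ = 1.1310. Then tan θ_B(1→3) = n₃/n₁, so θ_B(1→3) = arctan(1.1310) = 48.52°.

θ_B ≈ 48.52°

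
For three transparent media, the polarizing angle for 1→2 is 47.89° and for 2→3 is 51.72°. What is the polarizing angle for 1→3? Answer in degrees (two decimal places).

θ_B ≈ 54.50°

tan θ_B(1→2) = n₂/n₁ = tan 47.89° = 1.1063.
tan θ_B(2→3) = n₃/n₂ = tan 51.72° = 1.2671.
n₃/n₁ = 1.4019. Then tan θ_B(1→3) = n₃/n₁, so θ_B(1→3) = arctan(1.4019) = 54.50°.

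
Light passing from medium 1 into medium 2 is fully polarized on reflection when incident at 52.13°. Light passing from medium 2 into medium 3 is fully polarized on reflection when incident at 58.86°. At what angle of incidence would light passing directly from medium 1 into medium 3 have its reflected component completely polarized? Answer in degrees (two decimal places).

θ_B ≈ 64.83°

tan θ_B(1→2) = n₂/n₁ = tan 52.13° = 1.2859.
tan θ_B(2→3) = n₃/n₂ = tan 58.86° = 1.6551.
n₃/n₁ = 2.1284. Then tan θ_B(1→3) = n₃/n₁, so θ_B(1→3) = arctan(2.1284) = 64.83°.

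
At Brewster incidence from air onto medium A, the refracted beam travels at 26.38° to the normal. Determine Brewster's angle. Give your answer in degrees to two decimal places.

θ_B ≈ 63.62°

Since the reflected and refracted rays are at right angles at the polarizing angle, θ_B + θ_t = 90°.
θ_B = 90° − 26.38° = 63.62°.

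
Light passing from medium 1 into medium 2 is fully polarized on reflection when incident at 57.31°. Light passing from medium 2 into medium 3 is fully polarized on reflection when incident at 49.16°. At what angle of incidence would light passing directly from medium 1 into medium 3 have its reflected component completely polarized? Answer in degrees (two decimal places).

θ_B ≈ 60.98°

n₂/n₁ = tan 57.31° = 1.5583 and n₃/n₂ = tan 49.16° = 1.1569.
n₃/n₁ = 1.8027. Then tan θ_B(1→3) = n₃/n₁, so θ_B(1→3) = arctan(1.8027) = 60.98°.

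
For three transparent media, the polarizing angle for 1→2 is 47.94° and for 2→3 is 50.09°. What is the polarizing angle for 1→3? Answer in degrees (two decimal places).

θ_B ≈ 52.96°

tan θ_B(1→2) = n₂/n₁ = tan 47.94° = 1.1083.
tan θ_B(2→3) = n₃/n₂ = tan 50.09° = 1.1956.
Multiplying, n₃/n₁ = 1.1083 × 1.1956 = 1.3250, and θ_B(1→3) = arctan 1.3250 = 52.96°.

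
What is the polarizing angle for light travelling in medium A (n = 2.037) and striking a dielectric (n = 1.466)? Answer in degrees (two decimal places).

θ_B ≈ 35.74°

Brewster's condition: tan θ_B = n₂/n₁ = 1.466/2.037 = 0.7197.
So θ_B = arctan 0.7197 = 35.74°.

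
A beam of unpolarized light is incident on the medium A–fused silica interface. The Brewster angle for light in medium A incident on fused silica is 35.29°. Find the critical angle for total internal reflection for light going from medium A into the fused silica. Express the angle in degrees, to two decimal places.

θ_c ≈ 45.05°

tan θ_B = n₂/n₁ = tan 35.29° = 0.7078.
Total internal reflection: sin θ_c = n₂/n₁ = 0.7078.
θ_c = arcsin(0.7078) = 45.05°.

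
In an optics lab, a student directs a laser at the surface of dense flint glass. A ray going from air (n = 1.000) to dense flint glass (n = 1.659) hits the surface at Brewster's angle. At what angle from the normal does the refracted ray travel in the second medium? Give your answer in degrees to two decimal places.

First find Brewster's angle: tan θ_B = 1.659/1.000 = 1.6590, giving θ_B = 58.92°.
At Brewster's angle the reflected and refracted rays are perpendicular, so θ_t = 90° − θ_B = 90° − 58.92° = 31.08°.

θ_t ≈ 31.08°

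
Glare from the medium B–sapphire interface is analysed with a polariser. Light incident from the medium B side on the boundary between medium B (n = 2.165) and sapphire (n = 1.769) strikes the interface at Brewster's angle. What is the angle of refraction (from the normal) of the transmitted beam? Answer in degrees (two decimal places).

θ_t ≈ 50.75°

First find Brewster's angle: tan θ_B = 1.769/2.165 = 0.8171, giving θ_B = 39.25°.
At Brewster's angle the reflected and refracted rays are perpendicular, so θ_t = 90° − θ_B = 90° − 39.25° = 50.75°.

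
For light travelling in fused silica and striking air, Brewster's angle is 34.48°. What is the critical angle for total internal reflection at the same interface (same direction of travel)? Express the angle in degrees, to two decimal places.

θ_c ≈ 43.37°

tan θ_B = n₂/n₁ = tan 34.48° = 0.6868.
Total internal reflection: sin θ_c = n₂/n₁ = 0.6868.
θ_c = arcsin(0.6868) = 43.37°.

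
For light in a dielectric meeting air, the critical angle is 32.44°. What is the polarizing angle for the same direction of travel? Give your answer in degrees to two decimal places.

θ_B ≈ 28.21°

At the critical angle sin θ_c = n₂/n₁, giving n₂/n₁ = sin 32.44° = 0.5364.
Then tan θ_B = n₂/n₁ = 0.5364, so θ_B = arctan 0.5364 = 28.21°.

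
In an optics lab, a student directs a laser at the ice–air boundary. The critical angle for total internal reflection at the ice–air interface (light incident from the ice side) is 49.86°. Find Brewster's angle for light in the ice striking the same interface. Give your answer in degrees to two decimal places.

θ_B ≈ 37.40°

sin θ_c = n₂/n₁, so n₂/n₁ = sin 49.86° = 0.7645.
Brewster: tan θ_B = n₂/n₁ = 0.7645.
θ_B = arctan(0.7645) = 37.40°.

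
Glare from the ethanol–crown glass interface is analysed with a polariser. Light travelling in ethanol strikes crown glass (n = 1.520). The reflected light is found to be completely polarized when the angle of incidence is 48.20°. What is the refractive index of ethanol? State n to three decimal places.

Brewster's law: tan θ_B = n₂/n₁ (light incident in ethanol, refracted into crown glass).
n₁ = n₂ / tan θ_B = 1.520 / tan 48.20° = 1.359.

n ≈ 1.359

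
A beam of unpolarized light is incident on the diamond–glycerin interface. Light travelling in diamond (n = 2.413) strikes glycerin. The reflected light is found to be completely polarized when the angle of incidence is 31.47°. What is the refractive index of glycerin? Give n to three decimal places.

Brewster's law: tan θ_B = n₂/n₁ (light incident in diamond, refracted into glycerin).
n₂ = n₁ tan θ_B = 2.413 × tan 31.47° = 1.477.

n ≈ 1.477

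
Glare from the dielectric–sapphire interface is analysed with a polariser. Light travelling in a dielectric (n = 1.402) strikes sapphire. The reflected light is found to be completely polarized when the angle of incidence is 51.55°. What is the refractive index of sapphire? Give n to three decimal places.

At the polarizing angle, tan θ_B = n₂/n₁ with n₁ on the incident side (a dielectric) and n₂ on the transmitted side (sapphire).
n₂ = n₁ tan θ_B = 1.402 × tan 51.55° = 1.766.

n ≈ 1.766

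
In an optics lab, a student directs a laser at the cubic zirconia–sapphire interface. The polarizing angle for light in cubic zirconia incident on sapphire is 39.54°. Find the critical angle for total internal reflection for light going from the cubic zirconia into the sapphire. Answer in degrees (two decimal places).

θ_c ≈ 55.64°

tan θ_B = n₂/n₁ = tan 39.54° = 0.8255.
Total internal reflection: sin θ_c = n₂/n₁ = 0.8255.
θ_c = arcsin(0.8255) = 55.64°.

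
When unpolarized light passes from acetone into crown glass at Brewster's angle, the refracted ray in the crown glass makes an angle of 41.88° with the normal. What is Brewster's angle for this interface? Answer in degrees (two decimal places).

θ_B ≈ 48.12°

Since the reflected and refracted rays are at right angles at the polarizing angle, θ_B + θ_t = 90°.
θ_B = 90° − 41.88° = 48.12°.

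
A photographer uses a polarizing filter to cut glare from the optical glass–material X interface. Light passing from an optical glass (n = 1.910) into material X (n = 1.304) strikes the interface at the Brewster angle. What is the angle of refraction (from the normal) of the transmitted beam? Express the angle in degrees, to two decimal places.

θ_t ≈ 55.68°

θ_B = arctan(n₂/n₁) = arctan(1.304/1.910) = 34.32°.
Since θ_B + θ_t = 90° at Brewster incidence, θ_t = 90° − 34.32° = 55.68°.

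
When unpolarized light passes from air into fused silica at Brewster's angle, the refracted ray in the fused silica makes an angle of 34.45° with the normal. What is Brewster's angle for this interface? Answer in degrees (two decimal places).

At Brewster's angle the reflected and refracted rays are perpendicular, so θ_B + θ_t = 90°.
θ_B = 90° − 34.45° = 55.55°.

θ_B ≈ 55.55°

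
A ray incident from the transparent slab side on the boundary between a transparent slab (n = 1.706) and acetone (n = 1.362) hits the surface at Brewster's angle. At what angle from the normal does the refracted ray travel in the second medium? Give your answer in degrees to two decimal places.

θ_t ≈ 51.40°

tan θ_B = n₂/n₁ = 1.362/1.706 = 0.7984, so θ_B = 38.60°.
Since θ_B + θ_t = 90° at Brewster incidence, θ_t = 90° − 38.60° = 51.40°.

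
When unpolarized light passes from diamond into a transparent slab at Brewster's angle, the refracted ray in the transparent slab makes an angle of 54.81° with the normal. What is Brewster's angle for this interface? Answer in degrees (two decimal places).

θ_B ≈ 35.19°

Brewster's condition makes the reflected and refracted beams perpendicular: θ_B + θ_t = 90°.
So θ_B = 90° − θ_t = 90° − 54.81° = 35.19°.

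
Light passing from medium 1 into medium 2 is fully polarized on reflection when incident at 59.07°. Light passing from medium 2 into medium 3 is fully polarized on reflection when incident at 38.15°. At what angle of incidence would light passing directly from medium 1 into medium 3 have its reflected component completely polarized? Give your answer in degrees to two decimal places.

θ_B ≈ 52.66°

Each Brewster angle gives a ratio: n₂/n₁ = tan 59.07° = 1.6689, n₃/n₂ = tan 38.15° = 0.7855.
So n₃/n₁ = (n₂/n₁)(n₃/n₂) = 1.6689 × 0.7855 = 1.3109.
θ_B(1→3) = arctan(1.3109) = 52.66°.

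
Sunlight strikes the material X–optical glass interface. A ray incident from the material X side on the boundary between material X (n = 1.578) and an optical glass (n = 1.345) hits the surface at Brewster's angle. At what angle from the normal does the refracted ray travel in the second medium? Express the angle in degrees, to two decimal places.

θ_t ≈ 49.56°

θ_B = arctan(n₂/n₁) = arctan(1.345/1.578) = 40.44°.
Since θ_B + θ_t = 90° at Brewster incidence, θ_t = 90° − 40.44° = 49.56°.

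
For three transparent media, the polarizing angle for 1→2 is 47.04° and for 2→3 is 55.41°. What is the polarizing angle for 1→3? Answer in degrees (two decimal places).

θ_B ≈ 57.29°

Each Brewster angle gives a ratio: n₂/n₁ = tan 47.04° = 1.0739, n₃/n₂ = tan 55.41° = 1.4501.
Multiplying, n₃/n₁ = 1.0739 × 1.4501 = 1.5572, and θ_B(1→3) = arctan 1.5572 = 57.29°.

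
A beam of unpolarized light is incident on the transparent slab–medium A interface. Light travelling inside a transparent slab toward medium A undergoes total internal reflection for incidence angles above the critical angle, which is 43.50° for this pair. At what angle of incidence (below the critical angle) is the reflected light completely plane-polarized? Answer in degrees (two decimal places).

sin θ_c = n₂/n₁, so n₂/n₁ = sin 43.50° = 0.6884.
Brewster: tan θ_B = n₂/n₁ = 0.6884.
θ_B = arctan(0.6884) = 34.54°.

θ_B ≈ 34.54°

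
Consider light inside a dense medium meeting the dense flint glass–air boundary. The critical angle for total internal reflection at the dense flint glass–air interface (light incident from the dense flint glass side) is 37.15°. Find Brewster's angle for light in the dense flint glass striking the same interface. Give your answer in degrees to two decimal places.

At the critical angle sin θ_c = n₂/n₁, giving n₂/n₁ = sin 37.15° = 0.6039.
Then tan θ_B = n₂/n₁ = 0.6039, so θ_B = arctan 0.6039 = 31.13°.

θ_B ≈ 31.13°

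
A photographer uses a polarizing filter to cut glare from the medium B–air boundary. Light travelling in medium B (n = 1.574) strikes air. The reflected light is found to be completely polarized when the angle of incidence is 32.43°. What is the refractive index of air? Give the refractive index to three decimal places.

Brewster's law: tan θ_B = n₂/n₁ (light incident in medium B, refracted into air).
n₂ = n₁ tan θ_B = 1.574 × tan 32.43° = 1.000.

n ≈ 1.000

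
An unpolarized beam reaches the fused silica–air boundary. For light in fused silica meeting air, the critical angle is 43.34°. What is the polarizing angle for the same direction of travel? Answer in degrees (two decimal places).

At the critical angle sin θ_c = n₂/n₁, giving n₂/n₁ = sin 43.34° = 0.6863.
Then tan θ_B = n₂/n₁ = 0.6863, so θ_B = arctan 0.6863 = 34.46°.

θ_B ≈ 34.46°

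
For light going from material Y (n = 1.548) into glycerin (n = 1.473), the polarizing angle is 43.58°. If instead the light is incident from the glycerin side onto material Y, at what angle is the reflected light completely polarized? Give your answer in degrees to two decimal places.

tan θ_B' = n₁/n₂ = 1/tan θ_B, so θ_B' = 90° − θ_B.
θ_B' = 90° − 43.58° = 46.42°.

θ_B' ≈ 46.42°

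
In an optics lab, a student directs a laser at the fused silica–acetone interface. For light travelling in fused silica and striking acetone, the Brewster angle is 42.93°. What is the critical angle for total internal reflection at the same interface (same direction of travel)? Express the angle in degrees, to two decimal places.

n₂/n₁ = tan 42.93° = 0.9302; the critical angle satisfies sin θ_c = n₂/n₁.
θ_c = arcsin(0.9302) = 68.47°.

θ_c ≈ 68.47°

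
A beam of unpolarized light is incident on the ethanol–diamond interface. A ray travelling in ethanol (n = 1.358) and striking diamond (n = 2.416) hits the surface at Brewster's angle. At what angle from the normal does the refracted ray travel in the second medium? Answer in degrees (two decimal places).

θ_t ≈ 29.34°

tan θ_B = n₂/n₁ = 2.416/1.358 = 1.7791, so θ_B = 60.66°.
Since θ_B + θ_t = 90° at Brewster incidence, θ_t = 90° − 60.66° = 29.34°.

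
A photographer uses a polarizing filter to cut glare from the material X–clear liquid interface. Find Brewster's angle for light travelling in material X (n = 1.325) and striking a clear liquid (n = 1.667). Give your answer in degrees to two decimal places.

The reflected p-component vanishes when tan θ_B = n₂/n₁.
Here n₂/n₁ = 1.667/1.325 = 1.2581, and Brewster's law gives tan θ_B = n₂/n₁. Taking the arctangent, θ_B = 51.52°.

θ_B ≈ 51.52°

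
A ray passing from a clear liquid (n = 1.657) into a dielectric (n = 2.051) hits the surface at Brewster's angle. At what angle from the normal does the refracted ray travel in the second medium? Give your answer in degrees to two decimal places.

θ_t ≈ 38.93°

First find Brewster's angle: tan θ_B = 2.051/1.657 = 1.2378, giving θ_B = 51.07°.
The refracted ray is perpendicular to the reflected ray, so θ_t = 90° − θ_B = 38.93°.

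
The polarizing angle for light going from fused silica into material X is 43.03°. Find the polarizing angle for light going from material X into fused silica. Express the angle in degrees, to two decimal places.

θ_B' ≈ 46.97°

The two Brewster angles are complementary: θ_B' = 90° − θ_B = 90° − 43.03° = 46.97°.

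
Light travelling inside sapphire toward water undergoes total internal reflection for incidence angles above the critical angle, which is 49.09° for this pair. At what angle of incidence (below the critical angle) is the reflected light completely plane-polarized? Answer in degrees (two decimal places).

θ_B ≈ 37.08°

sin θ_c = n₂/n₁, so n₂/n₁ = sin 49.09° = 0.7557.
Brewster: tan θ_B = n₂/n₁ = 0.7557.
θ_B = arctan(0.7557) = 37.08°.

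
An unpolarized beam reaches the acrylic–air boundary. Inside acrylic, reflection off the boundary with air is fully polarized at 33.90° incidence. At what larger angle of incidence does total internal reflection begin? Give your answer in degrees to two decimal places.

From Brewster, n₂/n₁ = tan θ_B = tan 33.90° = 0.6720.
Then sin θ_c = n₂/n₁ = 0.6720, so θ_c = arcsin 0.6720 = 42.22°.

θ_c ≈ 42.22°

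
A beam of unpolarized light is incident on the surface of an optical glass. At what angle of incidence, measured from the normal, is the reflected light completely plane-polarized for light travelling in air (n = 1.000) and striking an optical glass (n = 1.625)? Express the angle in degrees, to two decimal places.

θ_B ≈ 58.39°

Brewster's condition: tan θ_B = n₂/n₁ = 1.625/1.000 = 1.6250.
So θ_B = arctan 1.6250 = 58.39°.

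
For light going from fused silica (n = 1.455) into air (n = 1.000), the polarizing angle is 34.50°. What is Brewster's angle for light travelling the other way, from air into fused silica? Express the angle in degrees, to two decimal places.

θ_B' ≈ 55.50°

Reversing the direction swaps n₁ and n₂, so tan θ_B' = 1/tan θ_B and θ_B' = 90° − θ_B.
Hence θ_B' = 90° − 34.50° = 55.50°.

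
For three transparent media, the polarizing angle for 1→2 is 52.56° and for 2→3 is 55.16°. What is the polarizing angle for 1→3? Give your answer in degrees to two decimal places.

tan θ_B(1→2) = n₂/n₁ = tan 52.56° = 1.3061.
tan θ_B(2→3) = n₃/n₂ = tan 55.16° = 1.4367.
n₃/n₁ = 1.8764. Then tan θ_B(1→3) = n₃/n₁, so θ_B(1→3) = arctan(1.8764) = 61.94°.

θ_B ≈ 61.94°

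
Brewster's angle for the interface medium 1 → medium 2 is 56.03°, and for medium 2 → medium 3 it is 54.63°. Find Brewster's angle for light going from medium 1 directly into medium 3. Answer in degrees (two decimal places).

n₂/n₁ = tan 56.03° = 1.4842 and n₃/n₂ = tan 54.63° = 1.4087.
Multiplying, n₃/n₁ = 1.4842 × 1.4087 = 2.0908, and θ_B(1→3) = arctan 2.0908 = 64.44°.

θ_B ≈ 64.44°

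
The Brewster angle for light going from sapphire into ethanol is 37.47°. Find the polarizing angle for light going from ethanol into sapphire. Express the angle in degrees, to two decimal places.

Reversing the direction swaps n₁ and n₂, so tan θ_B' = 1/tan θ_B and θ_B' = 90° − θ_B.
Hence θ_B' = 90° − 37.47° = 52.53°.

θ_B' ≈ 52.53°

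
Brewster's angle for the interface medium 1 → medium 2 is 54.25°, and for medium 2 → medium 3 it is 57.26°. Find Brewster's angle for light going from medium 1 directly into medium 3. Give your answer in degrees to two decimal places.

tan θ_B(1→2) = n₂/n₁ = tan 54.25° = 1.3891.
tan θ_B(2→3) = n₃/n₂ = tan 57.26° = 1.5553.
n₃/n₁ = 2.1604. Then tan θ_B(1→3) = n₃/n₁, so θ_B(1→3) = arctan(2.1604) = 65.16°.

θ_B ≈ 65.16°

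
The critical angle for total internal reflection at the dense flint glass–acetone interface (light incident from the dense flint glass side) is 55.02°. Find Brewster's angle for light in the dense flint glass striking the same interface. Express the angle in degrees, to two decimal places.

At the critical angle sin θ_c = n₂/n₁, giving n₂/n₁ = sin 55.02° = 0.8194.
Then tan θ_B = n₂/n₁ = 0.8194, so θ_B = arctan 0.8194 = 39.33°.

θ_B ≈ 39.33°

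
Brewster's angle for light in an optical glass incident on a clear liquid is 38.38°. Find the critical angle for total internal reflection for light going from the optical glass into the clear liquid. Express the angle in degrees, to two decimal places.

n₂/n₁ = tan 38.38° = 0.7920; the critical angle satisfies sin θ_c = n₂/n₁.
θ_c = arcsin(0.7920) = 52.37°.

θ_c ≈ 52.37°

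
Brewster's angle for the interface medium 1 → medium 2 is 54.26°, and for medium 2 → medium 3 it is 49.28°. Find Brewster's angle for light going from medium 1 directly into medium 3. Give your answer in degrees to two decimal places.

n₂/n₁ = tan 54.26° = 1.3896 and n₃/n₂ = tan 49.28° = 1.1618.
So n₃/n₁ = (n₂/n₁)(n₃/n₂) = 1.3896 × 1.1618 = 1.6144.
θ_B(1→3) = arctan(1.6144) = 58.23°.

θ_B ≈ 58.23°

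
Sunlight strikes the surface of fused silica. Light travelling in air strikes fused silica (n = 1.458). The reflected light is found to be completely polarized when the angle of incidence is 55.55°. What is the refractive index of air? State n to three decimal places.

Brewster's law: tan θ_B = n₂/n₁ (light incident in air, refracted into fused silica).
n₁ = n₂ / tan θ_B = 1.458 / tan 55.55° = 1.000.

n ≈ 1.000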